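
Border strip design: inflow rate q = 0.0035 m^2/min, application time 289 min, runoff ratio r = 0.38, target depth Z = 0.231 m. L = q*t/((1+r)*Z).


L = q*t/((1+r)*Z)
L = 0.0035*289/((1+0.38)*0.231)
L = 1.0115/0.31878

3.1730 m


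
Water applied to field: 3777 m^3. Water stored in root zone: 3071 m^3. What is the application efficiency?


Ea = V_root / V_field * 100 = 3071 / 3777 * 100 = 81.3079%

81.3079 %


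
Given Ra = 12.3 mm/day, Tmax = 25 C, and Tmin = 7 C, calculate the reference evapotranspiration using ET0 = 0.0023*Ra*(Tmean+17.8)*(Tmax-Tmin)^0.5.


Tmean = (Tmax + Tmin)/2 = (25 + 7)/2 = 16.0
ET0 = 0.0023 * 12.3 * (16.0 + 17.8) * sqrt(25 - 7)
ET0 = 0.0023 * 12.3 * 33.8 * 4.242641

4.0568 mm/day


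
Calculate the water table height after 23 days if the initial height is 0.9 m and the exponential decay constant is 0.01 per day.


m = m0 * exp(-k*t)
m = 0.9 * exp(-0.01 * 23)
m = 0.9 * exp(-0.2300)

0.7151 m


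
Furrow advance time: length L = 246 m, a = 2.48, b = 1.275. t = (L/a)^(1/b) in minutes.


t = (L/a)^(1/b)
t = (246/2.48)^(1/1.275)
t = 99.193548^(1/1.275)

36.8018 min


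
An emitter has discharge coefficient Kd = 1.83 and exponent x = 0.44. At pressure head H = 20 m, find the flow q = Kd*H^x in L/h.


q = Kd * H^x = 1.83 * 20^0.44 = 1.83 * 3.736399

6.8376 L/h


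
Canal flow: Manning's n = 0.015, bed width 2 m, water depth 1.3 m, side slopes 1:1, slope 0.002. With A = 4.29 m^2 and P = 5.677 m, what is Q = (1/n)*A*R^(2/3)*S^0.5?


R = A/P = 4.29/5.677 = 0.755681
Q = (1/0.015) * 4.29 * 0.755681^(2/3) * 0.002^0.5

10.6114 m^3/s


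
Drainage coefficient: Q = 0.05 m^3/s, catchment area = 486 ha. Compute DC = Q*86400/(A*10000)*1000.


DC = Q * 86400 / (A * 10000) * 1000
DC = 0.05 * 86400 / (486 * 10000) * 1000
DC = 4320000.0000 / 4860000

0.8889 mm/day


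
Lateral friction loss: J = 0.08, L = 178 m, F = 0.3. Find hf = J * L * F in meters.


hf = J * L * F = 0.08 * 178 * 0.3 = 4.2720 m

4.2720 m


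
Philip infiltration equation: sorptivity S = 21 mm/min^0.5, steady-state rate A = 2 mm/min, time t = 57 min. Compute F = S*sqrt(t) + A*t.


F = S*sqrt(t) + A*t
F = 21*sqrt(57) + 2*57
F = 21*7.549834 + 114

272.5465 mm


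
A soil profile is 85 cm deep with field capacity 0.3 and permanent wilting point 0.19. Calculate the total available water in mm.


AWC = (FC - PWP) * d * 10
AWC = (0.3 - 0.19) * 85 * 10
AWC = 0.1100 * 85 * 10

93.5000 mm


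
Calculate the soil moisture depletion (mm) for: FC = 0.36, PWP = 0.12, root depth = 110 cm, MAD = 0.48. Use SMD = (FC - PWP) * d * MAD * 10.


SMD = (FC - PWP) * d * MAD * 10
SMD = (0.36 - 0.12) * 110 * 0.48 * 10
SMD = 0.2400 * 110 * 0.48 * 10

126.7200 mm


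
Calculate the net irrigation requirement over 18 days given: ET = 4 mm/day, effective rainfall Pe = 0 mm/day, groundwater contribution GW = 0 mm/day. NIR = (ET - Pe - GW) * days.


Daily deficit = ET - Pe - GW = 4 - 0 - 0 = 4 mm/day
NIR = 4 * 18 = 72 mm

72.0000 mm


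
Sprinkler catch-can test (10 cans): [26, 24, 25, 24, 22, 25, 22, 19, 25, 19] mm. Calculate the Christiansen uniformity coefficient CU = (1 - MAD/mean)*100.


mean = 23.100000 mm
MAD = 2.080000 mm
CU = (1 - 2.080000/23.100000)*100

90.9957 %


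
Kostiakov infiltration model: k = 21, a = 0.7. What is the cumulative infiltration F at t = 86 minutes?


F = k * t^a = 21 * 86^0.7
F = 21 * 22.602106

474.6442 mm


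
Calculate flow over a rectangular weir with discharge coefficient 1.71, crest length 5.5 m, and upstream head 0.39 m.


Q = C * L * H^(3/2) = 1.71 * 5.5 * 0.39^1.5 = 1.71 * 5.5 * 0.243555

2.2906 m^3/s


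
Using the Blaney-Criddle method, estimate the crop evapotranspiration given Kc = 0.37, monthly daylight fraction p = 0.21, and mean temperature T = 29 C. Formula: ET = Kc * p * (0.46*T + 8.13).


ET = Kc * p * (0.46*T + 8.13)
ET = 0.37 * 0.21 * (0.46*29 + 8.13)
ET = 0.37 * 0.21 * 21.4700

1.6682 mm/day


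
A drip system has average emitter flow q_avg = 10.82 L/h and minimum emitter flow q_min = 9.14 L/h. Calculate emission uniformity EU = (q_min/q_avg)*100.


EU = (q_min/q_avg)*100 = (9.14/10.82)*100 = 84.4732%

84.4732 %


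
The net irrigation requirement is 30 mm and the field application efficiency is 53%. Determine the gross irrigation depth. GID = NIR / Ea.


Ea = 53% = 0.53
GID = NIR / Ea = 30 / 0.53 = 56.6038 mm

56.6038 mm


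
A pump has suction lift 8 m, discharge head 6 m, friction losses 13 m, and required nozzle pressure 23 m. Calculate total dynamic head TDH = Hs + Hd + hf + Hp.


TDH = Hs + Hd + hf + Hp = 8 + 6 + 13 + 23 = 50

50 m


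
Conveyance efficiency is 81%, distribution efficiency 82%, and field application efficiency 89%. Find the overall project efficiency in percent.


Ec = 0.81, Eb = 0.82, Ea = 0.89
E = 0.81 * 0.82 * 0.89 * 100 = 59.1138%

59.1138 %


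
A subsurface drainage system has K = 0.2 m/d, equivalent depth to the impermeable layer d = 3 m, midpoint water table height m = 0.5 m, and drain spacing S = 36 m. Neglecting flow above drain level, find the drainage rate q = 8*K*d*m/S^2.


q = 8*K*d*m/S^2
q = 8*0.2*3*0.5/36^2
q = 2.4000 / 1296

0.0019 m/d


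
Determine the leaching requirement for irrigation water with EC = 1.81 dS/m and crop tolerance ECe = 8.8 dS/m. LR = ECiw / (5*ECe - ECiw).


LR = ECiw / (5*ECe - ECiw)
LR = 1.81 / (5*8.8 - 1.81)
LR = 1.81 / 42.1900

0.0429


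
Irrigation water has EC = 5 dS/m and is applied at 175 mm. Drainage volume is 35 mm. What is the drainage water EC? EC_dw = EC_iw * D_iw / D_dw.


EC_dw = EC_iw * D_iw / D_dw
EC_dw = 5 * 175 / 35
EC_dw = 875 / 35

25.0000 dS/m


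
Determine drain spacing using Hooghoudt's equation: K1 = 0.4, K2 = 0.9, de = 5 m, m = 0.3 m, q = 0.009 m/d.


S^2 = 8*K2*de*m/q + 4*K1*m^2/q
S^2 = 8*0.9*5*0.3/0.009 + 4*0.4*0.3^2/0.009
S = sqrt(1216.0000)

34.8712 m


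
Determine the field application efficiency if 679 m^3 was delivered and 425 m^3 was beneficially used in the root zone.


Ea = V_root / V_field * 100 = 425 / 679 * 100 = 62.5920%

62.5920 %


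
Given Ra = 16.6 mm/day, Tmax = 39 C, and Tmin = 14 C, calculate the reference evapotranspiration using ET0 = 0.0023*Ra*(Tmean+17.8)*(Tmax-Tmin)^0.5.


Tmean = (Tmax + Tmin)/2 = (39 + 14)/2 = 26.5
ET0 = 0.0023 * 16.6 * (26.5 + 17.8) * sqrt(39 - 14)
ET0 = 0.0023 * 16.6 * 44.3 * 5.000000

8.4569 mm/day


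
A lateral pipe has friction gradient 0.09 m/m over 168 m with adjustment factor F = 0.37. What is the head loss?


hf = J * L * F = 0.09 * 168 * 0.37 = 5.5944 m

5.5944 m


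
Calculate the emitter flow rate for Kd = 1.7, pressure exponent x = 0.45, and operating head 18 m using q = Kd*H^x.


q = Kd * H^x = 1.7 * 18^0.45 = 1.7 * 3.671746

6.2420 L/h


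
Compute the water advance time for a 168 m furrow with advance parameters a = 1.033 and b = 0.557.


t = (L/a)^(1/b)
t = (168/1.033)^(1/0.557)
t = 162.633107^(1/0.557)

9329.4170 min


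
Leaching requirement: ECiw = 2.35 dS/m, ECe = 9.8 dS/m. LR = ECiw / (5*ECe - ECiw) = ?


LR = ECiw / (5*ECe - ECiw)
LR = 2.35 / (5*9.8 - 2.35)
LR = 2.35 / 46.6500

0.0504


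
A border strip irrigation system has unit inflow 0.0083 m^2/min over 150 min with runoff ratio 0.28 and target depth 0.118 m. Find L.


L = q*t/((1+r)*Z)
L = 0.0083*150/((1+0.28)*0.118)
L = 1.245/0.15104

8.2428 m


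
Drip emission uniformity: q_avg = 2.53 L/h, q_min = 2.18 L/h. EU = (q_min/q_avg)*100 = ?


EU = (q_min/q_avg)*100 = (2.18/2.53)*100 = 86.1660%

86.1660 %


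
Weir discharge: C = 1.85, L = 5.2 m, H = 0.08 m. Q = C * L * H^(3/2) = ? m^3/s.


Q = C * L * H^(3/2) = 1.85 * 5.2 * 0.08^1.5 = 1.85 * 5.2 * 0.022627

0.2177 m^3/s


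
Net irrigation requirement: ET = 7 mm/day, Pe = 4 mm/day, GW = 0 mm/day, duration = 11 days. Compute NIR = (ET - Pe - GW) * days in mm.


Daily deficit = ET - Pe - GW = 7 - 4 - 0 = 3 mm/day
NIR = 3 * 11 = 33 mm

33.0000 mm


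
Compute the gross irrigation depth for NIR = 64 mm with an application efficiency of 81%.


Ea = 81% = 0.81
GID = NIR / Ea = 64 / 0.81 = 79.0123 mm

79.0123 mm


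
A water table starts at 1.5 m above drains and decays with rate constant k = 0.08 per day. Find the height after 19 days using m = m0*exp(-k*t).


m = m0 * exp(-k*t)
m = 1.5 * exp(-0.08 * 19)
m = 1.5 * exp(-1.5200)

0.3281 m


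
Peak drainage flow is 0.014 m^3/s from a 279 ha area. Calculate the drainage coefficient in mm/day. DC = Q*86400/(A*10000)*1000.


DC = Q * 86400 / (A * 10000) * 1000
DC = 0.014 * 86400 / (279 * 10000) * 1000
DC = 1209600.0000 / 2790000

0.4335 mm/day


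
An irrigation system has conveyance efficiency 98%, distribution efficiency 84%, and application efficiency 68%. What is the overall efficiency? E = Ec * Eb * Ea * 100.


Ec = 0.98, Eb = 0.84, Ea = 0.68
E = 0.98 * 0.84 * 0.68 * 100 = 55.9776%

55.9776 %


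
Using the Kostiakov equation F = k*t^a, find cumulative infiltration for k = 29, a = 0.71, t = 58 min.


F = k * t^a = 29 * 58^0.71
F = 29 * 17.866269

518.1218 mm


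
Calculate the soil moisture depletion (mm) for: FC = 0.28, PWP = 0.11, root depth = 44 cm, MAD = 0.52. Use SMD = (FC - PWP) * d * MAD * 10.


SMD = (FC - PWP) * d * MAD * 10
SMD = (0.28 - 0.11) * 44 * 0.52 * 10
SMD = 0.1700 * 44 * 0.52 * 10

38.8960 mm


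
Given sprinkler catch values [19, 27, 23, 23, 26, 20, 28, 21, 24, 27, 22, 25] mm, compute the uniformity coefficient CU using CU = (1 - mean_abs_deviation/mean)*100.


mean = 23.750000 mm
MAD = 2.416667 mm
CU = (1 - 2.416667/23.750000)*100

89.8246 %


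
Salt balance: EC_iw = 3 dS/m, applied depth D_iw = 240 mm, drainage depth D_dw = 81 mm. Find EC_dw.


EC_dw = EC_iw * D_iw / D_dw
EC_dw = 3 * 240 / 81
EC_dw = 720 / 81

8.8889 dS/m


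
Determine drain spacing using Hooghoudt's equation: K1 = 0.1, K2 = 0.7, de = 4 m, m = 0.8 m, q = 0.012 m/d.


S^2 = 8*K2*de*m/q + 4*K1*m^2/q
S^2 = 8*0.7*4*0.8/0.012 + 4*0.1*0.8^2/0.012
S = sqrt(1514.6667)

38.9187 m


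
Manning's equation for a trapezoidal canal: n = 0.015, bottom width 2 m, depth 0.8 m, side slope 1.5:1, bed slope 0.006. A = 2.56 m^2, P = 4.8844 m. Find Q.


R = A/P = 2.56/4.8844 = 0.524118
Q = (1/0.015) * 2.56 * 0.524118^(2/3) * 0.006^0.5

8.5936 m^3/s


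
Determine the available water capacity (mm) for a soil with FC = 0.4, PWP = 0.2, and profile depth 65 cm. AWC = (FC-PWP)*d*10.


AWC = (FC - PWP) * d * 10
AWC = (0.4 - 0.2) * 65 * 10
AWC = 0.2000 * 65 * 10

130.0000 mm


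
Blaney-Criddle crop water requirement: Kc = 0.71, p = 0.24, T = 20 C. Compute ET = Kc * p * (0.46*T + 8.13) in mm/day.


ET = Kc * p * (0.46*T + 8.13)
ET = 0.71 * 0.24 * (0.46*20 + 8.13)
ET = 0.71 * 0.24 * 17.3300

2.9530 mm/day


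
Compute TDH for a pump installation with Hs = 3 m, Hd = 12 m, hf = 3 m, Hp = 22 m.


TDH = Hs + Hd + hf + Hp = 3 + 12 + 3 + 22 = 40

40 m


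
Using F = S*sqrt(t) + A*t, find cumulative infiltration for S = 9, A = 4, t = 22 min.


F = S*sqrt(t) + A*t
F = 9*sqrt(22) + 4*22
F = 9*4.690416 + 88

130.2137 mm


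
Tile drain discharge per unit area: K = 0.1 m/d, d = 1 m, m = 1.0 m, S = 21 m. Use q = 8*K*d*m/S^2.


q = 8*K*d*m/S^2
q = 8*0.1*1*1.0/21^2
q = 0.8000 / 441

0.0018 m/d


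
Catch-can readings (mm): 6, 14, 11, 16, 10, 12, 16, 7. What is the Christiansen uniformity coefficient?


mean = 11.500000 mm
MAD = 3.000000 mm
CU = (1 - 3.000000/11.500000)*100

73.9130 %


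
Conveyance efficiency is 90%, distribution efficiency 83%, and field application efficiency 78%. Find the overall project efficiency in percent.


Ec = 0.9, Eb = 0.83, Ea = 0.78
E = 0.9 * 0.83 * 0.78 * 100 = 58.2660%

58.2660 %


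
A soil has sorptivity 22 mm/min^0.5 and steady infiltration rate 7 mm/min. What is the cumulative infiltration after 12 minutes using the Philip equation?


F = S*sqrt(t) + A*t
F = 22*sqrt(12) + 7*12
F = 22*3.464102 + 84

160.2102 mm


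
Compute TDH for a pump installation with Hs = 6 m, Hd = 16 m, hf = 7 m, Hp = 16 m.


TDH = Hs + Hd + hf + Hp = 6 + 16 + 7 + 16 = 45

45 m


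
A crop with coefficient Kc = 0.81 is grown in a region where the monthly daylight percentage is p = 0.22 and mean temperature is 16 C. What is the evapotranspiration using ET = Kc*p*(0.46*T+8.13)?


ET = Kc * p * (0.46*T + 8.13)
ET = 0.81 * 0.22 * (0.46*16 + 8.13)
ET = 0.81 * 0.22 * 15.4900

2.7603 mm/day


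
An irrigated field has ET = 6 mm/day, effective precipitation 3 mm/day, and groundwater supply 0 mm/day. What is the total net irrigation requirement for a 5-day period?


Daily deficit = ET - Pe - GW = 6 - 3 - 0 = 3 mm/day
NIR = 3 * 5 = 15 mm

15.0000 mm


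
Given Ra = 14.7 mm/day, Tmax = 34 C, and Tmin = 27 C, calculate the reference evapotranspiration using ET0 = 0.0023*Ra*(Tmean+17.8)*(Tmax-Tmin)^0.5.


Tmean = (Tmax + Tmin)/2 = (34 + 27)/2 = 30.5
ET0 = 0.0023 * 14.7 * (30.5 + 17.8) * sqrt(34 - 27)
ET0 = 0.0023 * 14.7 * 48.3 * 2.645751

4.3206 mm/day


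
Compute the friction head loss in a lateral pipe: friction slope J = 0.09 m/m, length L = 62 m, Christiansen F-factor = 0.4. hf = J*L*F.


hf = J * L * F = 0.09 * 62 * 0.4 = 2.2320 m

2.2320 m


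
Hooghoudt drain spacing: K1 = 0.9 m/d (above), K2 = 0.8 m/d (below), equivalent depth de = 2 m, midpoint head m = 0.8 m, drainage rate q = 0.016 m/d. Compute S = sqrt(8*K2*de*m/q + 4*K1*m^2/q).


S^2 = 8*K2*de*m/q + 4*K1*m^2/q
S^2 = 8*0.8*2*0.8/0.016 + 4*0.9*0.8^2/0.016
S = sqrt(784.0000)

28.0000 m


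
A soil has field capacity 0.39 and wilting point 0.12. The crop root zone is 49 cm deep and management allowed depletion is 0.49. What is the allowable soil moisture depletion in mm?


SMD = (FC - PWP) * d * MAD * 10
SMD = (0.39 - 0.12) * 49 * 0.49 * 10
SMD = 0.2700 * 49 * 0.49 * 10

64.8270 mm


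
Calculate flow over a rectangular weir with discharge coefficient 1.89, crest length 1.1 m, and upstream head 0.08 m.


Q = C * L * H^(3/2) = 1.89 * 1.1 * 0.08^1.5 = 1.89 * 1.1 * 0.022627

0.0470 m^3/s


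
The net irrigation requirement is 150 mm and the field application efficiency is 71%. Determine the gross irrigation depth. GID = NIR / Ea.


Ea = 71% = 0.71
GID = NIR / Ea = 150 / 0.71 = 211.2676 mm

211.2676 mm


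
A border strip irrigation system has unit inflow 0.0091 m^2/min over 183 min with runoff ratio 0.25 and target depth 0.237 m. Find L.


L = q*t/((1+r)*Z)
L = 0.0091*183/((1+0.25)*0.237)
L = 1.6653/0.29625

5.6213 m


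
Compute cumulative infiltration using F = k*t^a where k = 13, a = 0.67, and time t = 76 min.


F = k * t^a = 13 * 76^0.67
F = 13 * 18.203090

236.6402 mm


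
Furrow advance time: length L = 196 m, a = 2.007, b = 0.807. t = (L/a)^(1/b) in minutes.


t = (L/a)^(1/b)
t = (196/2.007)^(1/0.807)
t = 97.658196^(1/0.807)

292.1206 min


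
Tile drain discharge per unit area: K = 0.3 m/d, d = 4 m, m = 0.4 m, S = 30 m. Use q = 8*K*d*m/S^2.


q = 8*K*d*m/S^2
q = 8*0.3*4*0.4/30^2
q = 3.8400 / 900

0.0043 m/d


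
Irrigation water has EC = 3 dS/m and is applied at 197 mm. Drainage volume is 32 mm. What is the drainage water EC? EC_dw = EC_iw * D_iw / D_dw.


EC_dw = EC_iw * D_iw / D_dw
EC_dw = 3 * 197 / 32
EC_dw = 591 / 32

18.4688 dS/m


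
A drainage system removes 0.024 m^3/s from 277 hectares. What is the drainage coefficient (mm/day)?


DC = Q * 86400 / (A * 10000) * 1000
DC = 0.024 * 86400 / (277 * 10000) * 1000
DC = 2073600.0000 / 2770000

0.7486 mm/day


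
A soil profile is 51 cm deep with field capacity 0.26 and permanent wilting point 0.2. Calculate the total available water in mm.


AWC = (FC - PWP) * d * 10
AWC = (0.26 - 0.2) * 51 * 10
AWC = 0.0600 * 51 * 10

30.6000 mm


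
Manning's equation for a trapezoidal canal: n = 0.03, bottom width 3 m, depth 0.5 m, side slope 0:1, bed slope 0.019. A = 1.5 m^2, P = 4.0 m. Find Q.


R = A/P = 1.5/4.0 = 0.375000
Q = (1/0.03) * 1.5 * 0.375000^(2/3) * 0.019^0.5

3.5840 m^3/s


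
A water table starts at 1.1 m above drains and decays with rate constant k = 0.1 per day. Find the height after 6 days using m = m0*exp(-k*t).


m = m0 * exp(-k*t)
m = 1.1 * exp(-0.1 * 6)
m = 1.1 * exp(-0.6000)

0.6037 m


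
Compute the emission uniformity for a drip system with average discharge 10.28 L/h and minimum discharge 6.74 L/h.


EU = (q_min/q_avg)*100 = (6.74/10.28)*100 = 65.5642%

65.5642 %


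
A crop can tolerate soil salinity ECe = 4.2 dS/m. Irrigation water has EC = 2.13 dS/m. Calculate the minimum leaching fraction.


LR = ECiw / (5*ECe - ECiw)
LR = 2.13 / (5*4.2 - 2.13)
LR = 2.13 / 18.8700

0.1129


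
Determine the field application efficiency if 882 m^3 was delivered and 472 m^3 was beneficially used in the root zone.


Ea = V_root / V_field * 100 = 472 / 882 * 100 = 53.5147%

53.5147 %


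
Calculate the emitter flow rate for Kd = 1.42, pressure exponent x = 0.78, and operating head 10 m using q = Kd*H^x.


q = Kd * H^x = 1.42 * 10^0.78 = 1.42 * 6.025596

8.5563 L/h


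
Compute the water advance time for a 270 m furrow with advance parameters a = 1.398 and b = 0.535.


t = (L/a)^(1/b)
t = (270/1.398)^(1/0.535)
t = 193.133047^(1/0.535)

18733.9408 min


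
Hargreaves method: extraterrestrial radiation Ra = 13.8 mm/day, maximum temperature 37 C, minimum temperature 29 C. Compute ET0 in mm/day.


Tmean = (Tmax + Tmin)/2 = (37 + 29)/2 = 33.0
ET0 = 0.0023 * 13.8 * (33.0 + 17.8) * sqrt(37 - 29)
ET0 = 0.0023 * 13.8 * 50.8 * 2.828427

4.5605 mm/day


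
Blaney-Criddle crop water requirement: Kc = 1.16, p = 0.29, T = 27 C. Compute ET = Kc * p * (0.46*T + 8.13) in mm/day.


ET = Kc * p * (0.46*T + 8.13)
ET = 1.16 * 0.29 * (0.46*27 + 8.13)
ET = 1.16 * 0.29 * 20.5500

6.9130 mm/day


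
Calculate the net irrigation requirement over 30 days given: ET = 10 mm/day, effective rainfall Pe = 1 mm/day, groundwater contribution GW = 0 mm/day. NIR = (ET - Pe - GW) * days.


Daily deficit = ET - Pe - GW = 10 - 1 - 0 = 9 mm/day
NIR = 9 * 30 = 270 mm

270.0000 mm


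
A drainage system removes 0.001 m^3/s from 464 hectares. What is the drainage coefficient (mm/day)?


DC = Q * 86400 / (A * 10000) * 1000
DC = 0.001 * 86400 / (464 * 10000) * 1000
DC = 86400.0000 / 4640000

0.0186 mm/day


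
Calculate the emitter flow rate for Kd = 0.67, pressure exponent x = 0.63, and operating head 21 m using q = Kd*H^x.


q = Kd * H^x = 0.67 * 21^0.63 = 0.67 * 6.807665

4.5611 L/h


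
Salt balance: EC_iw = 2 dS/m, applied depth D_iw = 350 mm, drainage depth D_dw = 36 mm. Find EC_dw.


EC_dw = EC_iw * D_iw / D_dw
EC_dw = 2 * 350 / 36
EC_dw = 700 / 36

19.4444 dS/m


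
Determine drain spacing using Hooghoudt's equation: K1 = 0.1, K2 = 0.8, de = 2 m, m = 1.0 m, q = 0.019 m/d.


S^2 = 8*K2*de*m/q + 4*K1*m^2/q
S^2 = 8*0.8*2*1.0/0.019 + 4*0.1*1.0^2/0.019
S = sqrt(694.7368)

26.3579 m


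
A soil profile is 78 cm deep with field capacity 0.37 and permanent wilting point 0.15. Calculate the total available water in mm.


AWC = (FC - PWP) * d * 10
AWC = (0.37 - 0.15) * 78 * 10
AWC = 0.2200 * 78 * 10

171.6000 mm


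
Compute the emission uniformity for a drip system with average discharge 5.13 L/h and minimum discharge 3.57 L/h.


EU = (q_min/q_avg)*100 = (3.57/5.13)*100 = 69.5906%

69.5906 %


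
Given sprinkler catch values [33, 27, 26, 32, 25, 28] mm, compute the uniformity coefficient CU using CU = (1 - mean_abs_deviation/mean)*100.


mean = 28.500000 mm
MAD = 2.666667 mm
CU = (1 - 2.666667/28.500000)*100

90.6433 %


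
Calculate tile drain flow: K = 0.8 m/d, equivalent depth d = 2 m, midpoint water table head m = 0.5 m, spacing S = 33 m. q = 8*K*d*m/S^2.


q = 8*K*d*m/S^2
q = 8*0.8*2*0.5/33^2
q = 6.4000 / 1089

0.0059 m/d


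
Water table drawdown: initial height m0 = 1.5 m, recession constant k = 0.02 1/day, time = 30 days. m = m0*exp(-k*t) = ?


m = m0 * exp(-k*t)
m = 1.5 * exp(-0.02 * 30)
m = 1.5 * exp(-0.6000)

0.8232 m


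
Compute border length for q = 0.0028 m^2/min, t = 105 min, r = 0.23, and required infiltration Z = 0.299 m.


L = q*t/((1+r)*Z)
L = 0.0028*105/((1+0.23)*0.299)
L = 0.294/0.36777

0.7994 m


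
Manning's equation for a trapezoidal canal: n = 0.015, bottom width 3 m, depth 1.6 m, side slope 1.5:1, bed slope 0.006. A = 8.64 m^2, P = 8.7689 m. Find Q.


R = A/P = 8.64/8.7689 = 0.985300
Q = (1/0.015) * 8.64 * 0.985300^(2/3) * 0.006^0.5

44.1784 m^3/s


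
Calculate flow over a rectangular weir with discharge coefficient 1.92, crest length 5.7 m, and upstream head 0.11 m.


Q = C * L * H^(3/2) = 1.92 * 5.7 * 0.11^1.5 = 1.92 * 5.7 * 0.036483

0.3993 m^3/s


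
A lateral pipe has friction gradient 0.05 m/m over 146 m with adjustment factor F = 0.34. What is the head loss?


hf = J * L * F = 0.05 * 146 * 0.34 = 2.4820 m

2.4820 m


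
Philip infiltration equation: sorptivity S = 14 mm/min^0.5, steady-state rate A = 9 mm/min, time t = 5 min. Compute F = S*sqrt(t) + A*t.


F = S*sqrt(t) + A*t
F = 14*sqrt(5) + 9*5
F = 14*2.236068 + 45

76.3050 mm


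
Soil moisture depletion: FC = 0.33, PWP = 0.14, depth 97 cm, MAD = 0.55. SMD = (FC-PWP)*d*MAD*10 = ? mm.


SMD = (FC - PWP) * d * MAD * 10
SMD = (0.33 - 0.14) * 97 * 0.55 * 10
SMD = 0.1900 * 97 * 0.55 * 10

101.3650 mm


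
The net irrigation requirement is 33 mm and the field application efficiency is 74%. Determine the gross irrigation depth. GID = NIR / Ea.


Ea = 74% = 0.74
GID = NIR / Ea = 33 / 0.74 = 44.5946 mm

44.5946 mm


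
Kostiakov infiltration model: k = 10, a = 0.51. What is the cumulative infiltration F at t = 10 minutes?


F = k * t^a = 10 * 10^0.51
F = 10 * 3.235937

32.3594 mm


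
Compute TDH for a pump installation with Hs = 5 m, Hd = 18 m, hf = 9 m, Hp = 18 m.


TDH = Hs + Hd + hf + Hp = 5 + 18 + 9 + 18 = 50

50 m


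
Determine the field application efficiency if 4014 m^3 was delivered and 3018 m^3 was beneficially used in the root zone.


Ea = V_root / V_field * 100 = 3018 / 4014 * 100 = 75.1868%

75.1868 %


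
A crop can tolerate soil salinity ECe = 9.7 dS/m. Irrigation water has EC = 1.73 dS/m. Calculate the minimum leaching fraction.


LR = ECiw / (5*ECe - ECiw)
LR = 1.73 / (5*9.7 - 1.73)
LR = 1.73 / 46.7700

0.0370


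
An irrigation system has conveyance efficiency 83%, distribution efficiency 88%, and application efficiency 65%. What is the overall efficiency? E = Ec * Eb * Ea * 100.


Ec = 0.83, Eb = 0.88, Ea = 0.65
E = 0.83 * 0.88 * 0.65 * 100 = 47.4760%

47.4760 %


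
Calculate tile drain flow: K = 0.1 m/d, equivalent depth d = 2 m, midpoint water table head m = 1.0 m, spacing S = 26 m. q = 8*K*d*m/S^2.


q = 8*K*d*m/S^2
q = 8*0.1*2*1.0/26^2
q = 1.6000 / 676

0.0024 m/d


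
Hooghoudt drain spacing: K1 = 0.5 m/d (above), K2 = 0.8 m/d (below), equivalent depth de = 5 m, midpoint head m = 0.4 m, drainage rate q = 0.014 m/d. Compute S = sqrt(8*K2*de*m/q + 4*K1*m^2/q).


S^2 = 8*K2*de*m/q + 4*K1*m^2/q
S^2 = 8*0.8*5*0.4/0.014 + 4*0.5*0.4^2/0.014
S = sqrt(937.1429)

30.6128 m


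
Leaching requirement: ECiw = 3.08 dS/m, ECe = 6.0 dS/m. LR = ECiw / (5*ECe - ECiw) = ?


LR = ECiw / (5*ECe - ECiw)
LR = 3.08 / (5*6.0 - 3.08)
LR = 3.08 / 26.9200

0.1144


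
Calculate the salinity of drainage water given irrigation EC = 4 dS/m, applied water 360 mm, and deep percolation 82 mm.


EC_dw = EC_iw * D_iw / D_dw
EC_dw = 4 * 360 / 82
EC_dw = 1440 / 82

17.5610 dS/m


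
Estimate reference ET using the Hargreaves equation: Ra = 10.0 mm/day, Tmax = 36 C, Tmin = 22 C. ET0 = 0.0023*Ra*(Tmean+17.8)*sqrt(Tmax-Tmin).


Tmean = (Tmax + Tmin)/2 = (36 + 22)/2 = 29.0
ET0 = 0.0023 * 10.0 * (29.0 + 17.8) * sqrt(36 - 22)
ET0 = 0.0023 * 10.0 * 46.8 * 3.741657

4.0275 mm/day


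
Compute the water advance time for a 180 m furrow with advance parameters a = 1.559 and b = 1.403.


t = (L/a)^(1/b)
t = (180/1.559)^(1/1.403)
t = 115.458627^(1/1.403)

29.5129 min


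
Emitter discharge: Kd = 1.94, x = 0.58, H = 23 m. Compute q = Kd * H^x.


q = Kd * H^x = 1.94 * 23^0.58 = 1.94 * 6.163142

11.9565 L/h


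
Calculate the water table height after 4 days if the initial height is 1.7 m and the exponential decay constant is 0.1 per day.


m = m0 * exp(-k*t)
m = 1.7 * exp(-0.1 * 4)
m = 1.7 * exp(-0.4000)

1.1395 m


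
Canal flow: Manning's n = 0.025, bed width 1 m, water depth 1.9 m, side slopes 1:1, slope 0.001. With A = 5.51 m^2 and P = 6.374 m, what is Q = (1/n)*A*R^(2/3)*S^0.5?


R = A/P = 5.51/6.374 = 0.864449
Q = (1/0.025) * 5.51 * 0.864449^(2/3) * 0.001^0.5

6.3247 m^3/s


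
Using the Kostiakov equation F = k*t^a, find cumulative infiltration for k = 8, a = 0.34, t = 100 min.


F = k * t^a = 8 * 100^0.34
F = 8 * 4.786301

38.2904 mm


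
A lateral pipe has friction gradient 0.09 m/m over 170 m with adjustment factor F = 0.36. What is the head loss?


hf = J * L * F = 0.09 * 170 * 0.36 = 5.5080 m

5.5080 m


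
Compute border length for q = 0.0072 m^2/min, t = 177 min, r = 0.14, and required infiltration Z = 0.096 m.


L = q*t/((1+r)*Z)
L = 0.0072*177/((1+0.14)*0.096)
L = 1.2744/0.10944

11.6447 m


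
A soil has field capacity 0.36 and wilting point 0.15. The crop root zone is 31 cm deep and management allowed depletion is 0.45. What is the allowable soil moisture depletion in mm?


SMD = (FC - PWP) * d * MAD * 10
SMD = (0.36 - 0.15) * 31 * 0.45 * 10
SMD = 0.2100 * 31 * 0.45 * 10

29.2950 mm


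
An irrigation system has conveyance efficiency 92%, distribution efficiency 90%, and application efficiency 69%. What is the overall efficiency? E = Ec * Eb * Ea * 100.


Ec = 0.92, Eb = 0.9, Ea = 0.69
E = 0.92 * 0.9 * 0.69 * 100 = 57.1320%

57.1320 %


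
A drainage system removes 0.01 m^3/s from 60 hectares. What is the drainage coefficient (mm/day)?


DC = Q * 86400 / (A * 10000) * 1000
DC = 0.01 * 86400 / (60 * 10000) * 1000
DC = 864000.0000 / 600000

1.4400 mm/day


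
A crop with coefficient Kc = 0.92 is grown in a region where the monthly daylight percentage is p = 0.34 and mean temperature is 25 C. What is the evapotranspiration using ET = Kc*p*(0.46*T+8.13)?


ET = Kc * p * (0.46*T + 8.13)
ET = 0.92 * 0.34 * (0.46*25 + 8.13)
ET = 0.92 * 0.34 * 19.6300

6.1403 mm/day


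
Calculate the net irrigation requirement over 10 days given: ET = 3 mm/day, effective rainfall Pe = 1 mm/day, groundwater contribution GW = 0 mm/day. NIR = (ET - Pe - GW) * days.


Daily deficit = ET - Pe - GW = 3 - 1 - 0 = 2 mm/day
NIR = 2 * 10 = 20 mm

20.0000 mm


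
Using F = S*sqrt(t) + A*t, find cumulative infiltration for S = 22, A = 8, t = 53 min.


F = S*sqrt(t) + A*t
F = 22*sqrt(53) + 8*53
F = 22*7.280110 + 424

584.1624 mm


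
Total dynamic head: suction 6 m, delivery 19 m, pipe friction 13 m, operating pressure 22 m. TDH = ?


TDH = Hs + Hd + hf + Hp = 6 + 19 + 13 + 22 = 60

60 m


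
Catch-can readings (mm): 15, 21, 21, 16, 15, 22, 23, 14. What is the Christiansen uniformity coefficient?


mean = 18.375000 mm
MAD = 3.375000 mm
CU = (1 - 3.375000/18.375000)*100

81.6327 %


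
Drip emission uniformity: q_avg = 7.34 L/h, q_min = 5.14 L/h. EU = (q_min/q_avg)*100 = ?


EU = (q_min/q_avg)*100 = (5.14/7.34)*100 = 70.0272%

70.0272 %


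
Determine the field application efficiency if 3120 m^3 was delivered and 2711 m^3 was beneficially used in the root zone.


Ea = V_root / V_field * 100 = 2711 / 3120 * 100 = 86.8910%

86.8910 %


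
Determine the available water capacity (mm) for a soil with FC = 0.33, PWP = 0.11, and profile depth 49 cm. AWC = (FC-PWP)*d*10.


AWC = (FC - PWP) * d * 10
AWC = (0.33 - 0.11) * 49 * 10
AWC = 0.2200 * 49 * 10

107.8000 mm


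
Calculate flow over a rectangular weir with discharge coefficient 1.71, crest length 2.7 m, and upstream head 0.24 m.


Q = C * L * H^(3/2) = 1.71 * 2.7 * 0.24^1.5 = 1.71 * 2.7 * 0.117576

0.5428 m^3/s


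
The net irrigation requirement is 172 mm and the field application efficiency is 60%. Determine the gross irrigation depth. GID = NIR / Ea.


Ea = 60% = 0.6
GID = NIR / Ea = 172 / 0.6 = 286.6667 mm

286.6667 mm


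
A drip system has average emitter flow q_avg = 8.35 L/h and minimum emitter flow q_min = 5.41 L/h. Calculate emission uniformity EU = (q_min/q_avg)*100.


EU = (q_min/q_avg)*100 = (5.41/8.35)*100 = 64.7904%

64.7904 %


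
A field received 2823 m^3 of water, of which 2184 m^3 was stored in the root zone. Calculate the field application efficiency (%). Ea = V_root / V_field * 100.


Ea = V_root / V_field * 100 = 2184 / 2823 * 100 = 77.3645%

77.3645 %


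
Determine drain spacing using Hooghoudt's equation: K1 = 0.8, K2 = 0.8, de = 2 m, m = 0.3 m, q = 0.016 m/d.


S^2 = 8*K2*de*m/q + 4*K1*m^2/q
S^2 = 8*0.8*2*0.3/0.016 + 4*0.8*0.3^2/0.016
S = sqrt(258.0000)

16.0624 m


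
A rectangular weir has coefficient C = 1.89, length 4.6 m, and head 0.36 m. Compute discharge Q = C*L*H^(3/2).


Q = C * L * H^(3/2) = 1.89 * 4.6 * 0.36^1.5 = 1.89 * 4.6 * 0.216000

1.8779 m^3/s


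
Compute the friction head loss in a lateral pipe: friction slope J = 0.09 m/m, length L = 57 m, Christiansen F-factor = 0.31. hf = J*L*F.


hf = J * L * F = 0.09 * 57 * 0.31 = 1.5903 m

1.5903 m


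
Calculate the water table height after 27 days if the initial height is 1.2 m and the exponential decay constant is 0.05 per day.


m = m0 * exp(-k*t)
m = 1.2 * exp(-0.05 * 27)
m = 1.2 * exp(-1.3500)

0.3111 m


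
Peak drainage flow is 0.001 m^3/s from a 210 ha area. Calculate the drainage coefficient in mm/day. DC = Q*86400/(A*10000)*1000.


DC = Q * 86400 / (A * 10000) * 1000
DC = 0.001 * 86400 / (210 * 10000) * 1000
DC = 86400.0000 / 2100000

0.0411 mm/day


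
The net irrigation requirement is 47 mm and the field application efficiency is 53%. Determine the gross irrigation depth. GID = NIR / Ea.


Ea = 53% = 0.53
GID = NIR / Ea = 47 / 0.53 = 88.6792 mm

88.6792 mm


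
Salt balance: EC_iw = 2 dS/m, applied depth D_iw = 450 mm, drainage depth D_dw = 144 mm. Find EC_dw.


EC_dw = EC_iw * D_iw / D_dw
EC_dw = 2 * 450 / 144
EC_dw = 900 / 144

6.2500 dS/m


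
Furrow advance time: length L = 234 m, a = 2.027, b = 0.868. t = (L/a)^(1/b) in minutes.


t = (L/a)^(1/b)
t = (234/2.027)^(1/0.868)
t = 115.441539^(1/0.868)

237.6803 min


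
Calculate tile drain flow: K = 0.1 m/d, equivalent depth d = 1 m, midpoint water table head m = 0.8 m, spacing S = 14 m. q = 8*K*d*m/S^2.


q = 8*K*d*m/S^2
q = 8*0.1*1*0.8/14^2
q = 0.6400 / 196

0.0033 m/d


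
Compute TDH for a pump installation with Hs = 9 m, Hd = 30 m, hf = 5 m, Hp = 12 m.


TDH = Hs + Hd + hf + Hp = 9 + 30 + 5 + 12 = 56

56 m


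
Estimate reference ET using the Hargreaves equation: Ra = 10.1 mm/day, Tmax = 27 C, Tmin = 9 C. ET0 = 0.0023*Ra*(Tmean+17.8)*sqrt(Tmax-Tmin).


Tmean = (Tmax + Tmin)/2 = (27 + 9)/2 = 18.0
ET0 = 0.0023 * 10.1 * (18.0 + 17.8) * sqrt(27 - 9)
ET0 = 0.0023 * 10.1 * 35.8 * 4.242641

3.5283 mm/day


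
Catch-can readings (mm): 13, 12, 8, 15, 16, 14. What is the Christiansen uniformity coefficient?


mean = 13.000000 mm
MAD = 2.000000 mm
CU = (1 - 2.000000/13.000000)*100

84.6154 %


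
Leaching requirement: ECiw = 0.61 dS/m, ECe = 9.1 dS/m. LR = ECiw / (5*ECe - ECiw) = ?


LR = ECiw / (5*ECe - ECiw)
LR = 0.61 / (5*9.1 - 0.61)
LR = 0.61 / 44.8900

0.0136


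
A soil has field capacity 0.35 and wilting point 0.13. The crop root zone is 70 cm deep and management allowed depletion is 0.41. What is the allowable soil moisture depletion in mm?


SMD = (FC - PWP) * d * MAD * 10
SMD = (0.35 - 0.13) * 70 * 0.41 * 10
SMD = 0.2200 * 70 * 0.41 * 10

63.1400 mm


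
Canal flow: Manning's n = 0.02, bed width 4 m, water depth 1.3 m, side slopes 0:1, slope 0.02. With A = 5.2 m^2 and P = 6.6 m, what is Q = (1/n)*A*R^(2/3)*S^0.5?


R = A/P = 5.2/6.6 = 0.787879
Q = (1/0.02) * 5.2 * 0.787879^(2/3) * 0.02^0.5

31.3662 m^3/s


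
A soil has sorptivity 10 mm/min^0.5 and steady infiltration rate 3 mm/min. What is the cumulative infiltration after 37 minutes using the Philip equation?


F = S*sqrt(t) + A*t
F = 10*sqrt(37) + 3*37
F = 10*6.082763 + 111

171.8276 mm


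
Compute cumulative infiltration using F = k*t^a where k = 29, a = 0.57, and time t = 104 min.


F = k * t^a = 29 * 104^0.57
F = 29 * 14.115914

409.3615 mm


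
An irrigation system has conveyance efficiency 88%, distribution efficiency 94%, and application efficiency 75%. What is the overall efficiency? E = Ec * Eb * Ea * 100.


Ec = 0.88, Eb = 0.94, Ea = 0.75
E = 0.88 * 0.94 * 0.75 * 100 = 62.0400%

62.0400 %


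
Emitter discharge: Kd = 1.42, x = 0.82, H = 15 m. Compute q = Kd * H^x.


q = Kd * H^x = 1.42 * 15^0.82 = 1.42 * 9.212868

13.0823 L/h


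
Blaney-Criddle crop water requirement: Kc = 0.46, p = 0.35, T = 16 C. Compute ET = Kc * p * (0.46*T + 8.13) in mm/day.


ET = Kc * p * (0.46*T + 8.13)
ET = 0.46 * 0.35 * (0.46*16 + 8.13)
ET = 0.46 * 0.35 * 15.4900

2.4939 mm/day


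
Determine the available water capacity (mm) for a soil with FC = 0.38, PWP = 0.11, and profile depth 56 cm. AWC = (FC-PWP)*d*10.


AWC = (FC - PWP) * d * 10
AWC = (0.38 - 0.11) * 56 * 10
AWC = 0.2700 * 56 * 10

151.2000 mm


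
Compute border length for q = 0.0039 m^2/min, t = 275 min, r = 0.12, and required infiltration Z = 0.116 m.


L = q*t/((1+r)*Z)
L = 0.0039*275/((1+0.12)*0.116)
L = 1.0725/0.12992

8.2551 m


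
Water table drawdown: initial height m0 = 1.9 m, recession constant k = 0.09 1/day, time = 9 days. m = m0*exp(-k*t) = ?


m = m0 * exp(-k*t)
m = 1.9 * exp(-0.09 * 9)
m = 1.9 * exp(-0.8100)

0.8452 m


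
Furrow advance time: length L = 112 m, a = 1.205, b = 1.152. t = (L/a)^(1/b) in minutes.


t = (L/a)^(1/b)
t = (112/1.205)^(1/1.152)
t = 92.946058^(1/1.152)

51.1133 min


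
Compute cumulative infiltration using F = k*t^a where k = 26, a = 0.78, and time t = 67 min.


F = k * t^a = 26 * 67^0.78
F = 26 * 26.566745

690.7354 mm


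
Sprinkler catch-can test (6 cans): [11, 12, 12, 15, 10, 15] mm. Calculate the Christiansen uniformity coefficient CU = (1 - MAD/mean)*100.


mean = 12.500000 mm
MAD = 1.666667 mm
CU = (1 - 1.666667/12.500000)*100

86.6667 %


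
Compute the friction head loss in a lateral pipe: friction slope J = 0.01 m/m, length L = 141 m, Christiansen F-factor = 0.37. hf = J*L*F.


hf = J * L * F = 0.01 * 141 * 0.37 = 0.5217 m

0.5217 m


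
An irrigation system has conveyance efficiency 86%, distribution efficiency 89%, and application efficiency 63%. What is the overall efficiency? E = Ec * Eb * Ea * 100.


Ec = 0.86, Eb = 0.89, Ea = 0.63
E = 0.86 * 0.89 * 0.63 * 100 = 48.2202%

48.2202 %


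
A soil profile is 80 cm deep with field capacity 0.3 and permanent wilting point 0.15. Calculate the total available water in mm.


AWC = (FC - PWP) * d * 10
AWC = (0.3 - 0.15) * 80 * 10
AWC = 0.1500 * 80 * 10

120.0000 mm


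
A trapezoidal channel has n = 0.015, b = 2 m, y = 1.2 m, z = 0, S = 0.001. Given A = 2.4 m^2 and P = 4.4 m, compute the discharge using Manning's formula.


R = A/P = 2.4/4.4 = 0.545455
Q = (1/0.015) * 2.4 * 0.545455^(2/3) * 0.001^0.5

3.3777 m^3/s


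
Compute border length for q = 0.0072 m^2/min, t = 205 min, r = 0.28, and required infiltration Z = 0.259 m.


L = q*t/((1+r)*Z)
L = 0.0072*205/((1+0.28)*0.259)
L = 1.476/0.33152

4.4522 m


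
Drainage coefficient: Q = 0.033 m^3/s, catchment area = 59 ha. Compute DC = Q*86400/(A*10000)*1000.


DC = Q * 86400 / (A * 10000) * 1000
DC = 0.033 * 86400 / (59 * 10000) * 1000
DC = 2851200.0000 / 590000

4.8325 mm/day


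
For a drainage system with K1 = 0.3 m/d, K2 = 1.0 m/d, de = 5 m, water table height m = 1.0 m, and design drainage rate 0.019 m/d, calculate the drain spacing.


S^2 = 8*K2*de*m/q + 4*K1*m^2/q
S^2 = 8*1.0*5*1.0/0.019 + 4*0.3*1.0^2/0.019
S = sqrt(2168.4211)

46.5663 m


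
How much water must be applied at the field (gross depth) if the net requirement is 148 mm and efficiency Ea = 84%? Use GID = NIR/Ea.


Ea = 84% = 0.84
GID = NIR / Ea = 148 / 0.84 = 176.1905 mm

176.1905 mm


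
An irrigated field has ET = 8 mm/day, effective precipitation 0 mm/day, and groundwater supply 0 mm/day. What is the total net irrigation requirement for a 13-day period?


Daily deficit = ET - Pe - GW = 8 - 0 - 0 = 8 mm/day
NIR = 8 * 13 = 104 mm

104.0000 mm


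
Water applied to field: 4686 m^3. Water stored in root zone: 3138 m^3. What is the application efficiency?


Ea = V_root / V_field * 100 = 3138 / 4686 * 100 = 66.9654%

66.9654 %


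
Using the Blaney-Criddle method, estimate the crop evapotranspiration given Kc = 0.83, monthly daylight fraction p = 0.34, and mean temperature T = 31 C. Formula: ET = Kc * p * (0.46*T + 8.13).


ET = Kc * p * (0.46*T + 8.13)
ET = 0.83 * 0.34 * (0.46*31 + 8.13)
ET = 0.83 * 0.34 * 22.3900

6.3185 mm/day


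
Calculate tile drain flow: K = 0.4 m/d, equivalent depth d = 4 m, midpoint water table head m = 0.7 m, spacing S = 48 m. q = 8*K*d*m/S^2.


q = 8*K*d*m/S^2
q = 8*0.4*4*0.7/48^2
q = 8.9600 / 2304

0.0039 m/d


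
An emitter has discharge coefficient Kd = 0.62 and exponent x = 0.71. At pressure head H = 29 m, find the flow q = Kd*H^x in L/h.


q = Kd * H^x = 0.62 * 29^0.71 = 0.62 * 10.922010

6.7716 L/h


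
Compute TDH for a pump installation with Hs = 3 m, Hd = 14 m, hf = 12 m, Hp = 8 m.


TDH = Hs + Hd + hf + Hp = 3 + 14 + 12 + 8 = 37

37 m


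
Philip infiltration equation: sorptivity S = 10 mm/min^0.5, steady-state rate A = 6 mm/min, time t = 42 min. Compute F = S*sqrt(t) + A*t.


F = S*sqrt(t) + A*t
F = 10*sqrt(42) + 6*42
F = 10*6.480741 + 252

316.8074 mm


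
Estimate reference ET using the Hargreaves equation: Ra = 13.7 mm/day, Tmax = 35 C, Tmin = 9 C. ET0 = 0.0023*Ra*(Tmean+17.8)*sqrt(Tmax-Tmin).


Tmean = (Tmax + Tmin)/2 = (35 + 9)/2 = 22.0
ET0 = 0.0023 * 13.7 * (22.0 + 17.8) * sqrt(35 - 9)
ET0 = 0.0023 * 13.7 * 39.8 * 5.099020

6.3947 mm/day


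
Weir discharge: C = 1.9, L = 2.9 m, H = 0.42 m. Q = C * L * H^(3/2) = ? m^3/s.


Q = C * L * H^(3/2) = 1.9 * 2.9 * 0.42^1.5 = 1.9 * 2.9 * 0.272191

1.4998 m^3/s


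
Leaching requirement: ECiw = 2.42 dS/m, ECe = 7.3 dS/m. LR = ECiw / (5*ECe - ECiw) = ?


LR = ECiw / (5*ECe - ECiw)
LR = 2.42 / (5*7.3 - 2.42)
LR = 2.42 / 34.0800

0.0710


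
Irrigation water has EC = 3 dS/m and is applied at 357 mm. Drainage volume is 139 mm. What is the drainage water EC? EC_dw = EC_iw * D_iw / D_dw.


EC_dw = EC_iw * D_iw / D_dw
EC_dw = 3 * 357 / 139
EC_dw = 1071 / 139

7.7050 dS/m


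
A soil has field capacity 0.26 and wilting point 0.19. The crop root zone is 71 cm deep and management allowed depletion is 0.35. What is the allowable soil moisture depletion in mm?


SMD = (FC - PWP) * d * MAD * 10
SMD = (0.26 - 0.19) * 71 * 0.35 * 10
SMD = 0.0700 * 71 * 0.35 * 10

17.3950 mm


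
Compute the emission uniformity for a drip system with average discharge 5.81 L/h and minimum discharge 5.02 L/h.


EU = (q_min/q_avg)*100 = (5.02/5.81)*100 = 86.4028%

86.4028 %


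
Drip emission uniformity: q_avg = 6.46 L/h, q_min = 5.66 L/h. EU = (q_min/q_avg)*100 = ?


EU = (q_min/q_avg)*100 = (5.66/6.46)*100 = 87.6161%

87.6161 %


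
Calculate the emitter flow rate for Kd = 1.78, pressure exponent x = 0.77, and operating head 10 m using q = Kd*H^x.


q = Kd * H^x = 1.78 * 10^0.77 = 1.78 * 5.888437

10.4814 L/h


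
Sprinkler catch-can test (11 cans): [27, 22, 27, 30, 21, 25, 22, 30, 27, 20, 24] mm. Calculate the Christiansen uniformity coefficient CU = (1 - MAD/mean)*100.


mean = 25.000000 mm
MAD = 2.909091 mm
CU = (1 - 2.909091/25.000000)*100

88.3636 %


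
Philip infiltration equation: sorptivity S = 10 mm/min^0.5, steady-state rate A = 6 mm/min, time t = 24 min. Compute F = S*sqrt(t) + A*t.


F = S*sqrt(t) + A*t
F = 10*sqrt(24) + 6*24
F = 10*4.898979 + 144

192.9898 mm
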